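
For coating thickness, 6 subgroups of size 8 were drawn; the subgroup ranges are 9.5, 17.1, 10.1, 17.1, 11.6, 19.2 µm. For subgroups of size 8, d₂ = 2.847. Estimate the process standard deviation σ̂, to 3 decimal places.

4.953

R̄ = (9.5 + 17.1 + 10.1 + 17.1 + 11.6 + 19.2) / 6 = 14.1000
σ̂ = R̄ / d₂ = 14.1000 / 2.847 = 4.9526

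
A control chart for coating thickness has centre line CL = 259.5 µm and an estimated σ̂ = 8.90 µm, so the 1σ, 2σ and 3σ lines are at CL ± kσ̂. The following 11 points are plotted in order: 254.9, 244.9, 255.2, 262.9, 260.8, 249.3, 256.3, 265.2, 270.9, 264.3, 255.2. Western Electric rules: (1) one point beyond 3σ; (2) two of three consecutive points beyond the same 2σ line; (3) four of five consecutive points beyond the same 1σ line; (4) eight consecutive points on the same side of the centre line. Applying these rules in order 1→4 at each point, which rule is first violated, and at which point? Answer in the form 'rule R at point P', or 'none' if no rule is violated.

none

Zone of each point (C = within 1σ̂, B = 1σ̂–2σ̂, A = 2σ̂–3σ̂, * = beyond 3σ̂; sign = side of CL): 1:-C, 2:-B, 3:-C, 4:+C, 5:+C, 6:-B, 7:-C, 8:+C, 9:+B, 10:+C, 11:-C
No rule fires across all 11 points.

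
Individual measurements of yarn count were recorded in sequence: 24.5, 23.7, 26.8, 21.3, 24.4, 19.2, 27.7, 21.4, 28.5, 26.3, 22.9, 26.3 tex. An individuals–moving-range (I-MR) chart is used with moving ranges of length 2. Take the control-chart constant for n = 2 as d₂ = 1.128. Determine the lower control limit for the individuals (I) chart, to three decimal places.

12.666

X̄ = (24.5 + 23.7 + 26.8 + 21.3 + 24.4 + 19.2 + 27.7 + 21.4 + 28.5 + 26.3 + 22.9 + 26.3) / 12 = 24.4167
Moving ranges: 0.8, 3.1, 5.5, 3.1, 5.2, 8.5, 6.3, 7.1, 2.2, 3.4, 3.4; M̄R̄ = 48.6000 / 11 = 4.4182
LCL = X̄ − 3·M̄R̄/d₂ = 24.4167 − 3 × 4.4182 / 1.128 = 12.6662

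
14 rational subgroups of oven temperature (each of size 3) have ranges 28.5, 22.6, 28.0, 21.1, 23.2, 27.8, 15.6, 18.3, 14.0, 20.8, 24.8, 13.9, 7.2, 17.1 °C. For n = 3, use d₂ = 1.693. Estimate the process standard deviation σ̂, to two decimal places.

11.94

R̄ = (28.5 + 22.6 + 28.0 + 21.1 + 23.2 + 27.8 + 15.6 + 18.3 + 14.0 + 20.8 + 24.8 + 13.9 + 7.2 + 17.1) / 14 = 20.2071
σ̂ = R̄ / d₂ = 20.2071 / 1.693 = 11.9357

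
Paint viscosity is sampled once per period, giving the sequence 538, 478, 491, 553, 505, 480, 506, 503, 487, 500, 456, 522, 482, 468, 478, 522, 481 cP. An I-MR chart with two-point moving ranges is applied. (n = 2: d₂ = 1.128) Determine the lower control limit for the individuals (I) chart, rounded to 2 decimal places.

X̄ = (538 + 478 + 491 + 553 + 505 + 480 + 506 + 503 + 487 + 500 + 456 + 522 + 482 + 468 + 478 + 522 + 481) / 17 = 497.0588
Moving ranges: 60, 13, 62, 48, 25, 26, 3, 16, 13, 44, 66, 40, 14, 10, 44, 41; M̄R̄ = 525.0000 / 16 = 32.8125
LCL = X̄ − 3·M̄R̄/d₂ = 497.0588 − 3 × 32.8125 / 1.128 = 409.7915

409.79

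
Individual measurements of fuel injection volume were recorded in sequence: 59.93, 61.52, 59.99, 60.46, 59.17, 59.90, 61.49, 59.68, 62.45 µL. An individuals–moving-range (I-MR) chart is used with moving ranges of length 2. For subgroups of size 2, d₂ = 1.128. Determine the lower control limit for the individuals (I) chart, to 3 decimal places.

X̄ = (59.93 + 61.52 + 59.99 + 60.46 + 59.17 + 59.90 + 61.49 + 59.68 + 62.45) / 9 = 60.5100
Moving ranges: 1.59, 1.53, 0.47, 1.29, 0.73, 1.59, 1.81, 2.77; M̄R̄ = 11.7800 / 8 = 1.4725
LCL = X̄ − 3·M̄R̄/d₂ = 60.5100 − 3 × 1.4725 / 1.128 = 56.5938

56.594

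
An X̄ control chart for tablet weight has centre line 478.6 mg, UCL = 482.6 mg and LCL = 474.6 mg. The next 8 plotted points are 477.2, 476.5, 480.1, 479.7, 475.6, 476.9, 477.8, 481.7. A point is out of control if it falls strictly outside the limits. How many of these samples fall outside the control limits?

All 8 points lie within [474.6, 482.6].

0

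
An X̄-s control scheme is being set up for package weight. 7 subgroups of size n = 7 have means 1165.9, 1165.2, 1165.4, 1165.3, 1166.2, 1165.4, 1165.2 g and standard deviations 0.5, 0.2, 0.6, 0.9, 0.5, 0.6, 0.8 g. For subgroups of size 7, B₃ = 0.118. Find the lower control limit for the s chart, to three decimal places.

s̄ = (0.5 + 0.2 + 0.6 + 0.9 + 0.5 + 0.6 + 0.8) / 7 = 0.5857
LCL_s = B₃·s̄ = 0.118 × 0.5857 = 0.0691

0.069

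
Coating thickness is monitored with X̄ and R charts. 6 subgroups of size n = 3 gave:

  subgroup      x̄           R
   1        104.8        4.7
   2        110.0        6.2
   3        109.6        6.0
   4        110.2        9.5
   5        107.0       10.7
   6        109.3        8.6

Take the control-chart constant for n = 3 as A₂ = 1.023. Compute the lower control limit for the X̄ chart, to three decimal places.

X̄̄ = (104.8 + 110.0 + 109.6 + 110.2 + 107.0 + 109.3) / 6 = 650.9000 / 6 = 108.4833
R̄ = (4.7 + 6.2 + 6.0 + 9.5 + 10.7 + 8.6) / 6 = 45.7000 / 6 = 7.6167
LCL = X̄̄ − A₂·R̄ = 108.4833 − 1.023 × 7.6167 = 100.6915

100.691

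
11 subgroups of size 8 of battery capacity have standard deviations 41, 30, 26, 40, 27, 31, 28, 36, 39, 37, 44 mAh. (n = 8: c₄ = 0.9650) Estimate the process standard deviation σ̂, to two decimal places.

s̄ = (41 + 30 + 26 + 40 + 27 + 31 + 28 + 36 + 39 + 37 + 44) / 11 = 34.4545
σ̂ = s̄ / c₄ = 34.4545 / 0.9650 = 35.7042

35.70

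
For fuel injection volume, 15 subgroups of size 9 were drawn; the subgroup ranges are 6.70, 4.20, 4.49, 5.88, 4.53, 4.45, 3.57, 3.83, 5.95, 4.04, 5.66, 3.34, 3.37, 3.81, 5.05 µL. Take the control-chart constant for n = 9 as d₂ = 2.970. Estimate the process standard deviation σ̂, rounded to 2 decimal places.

1.55

R̄ = (6.70 + 4.20 + 4.49 + 5.88 + 4.53 + 4.45 + 3.57 + 3.83 + 5.95 + 4.04 + 5.66 + 3.34 + 3.37 + 3.81 + 5.05) / 15 = 4.5913
σ̂ = R̄ / d₂ = 4.5913 / 2.970 = 1.5459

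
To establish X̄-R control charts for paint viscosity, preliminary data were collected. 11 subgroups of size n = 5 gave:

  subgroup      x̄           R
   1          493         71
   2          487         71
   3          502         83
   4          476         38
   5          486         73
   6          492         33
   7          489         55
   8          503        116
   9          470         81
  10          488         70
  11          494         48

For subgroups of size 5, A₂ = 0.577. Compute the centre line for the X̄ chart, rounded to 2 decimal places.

X̄̄ = (493 + 487 + 502 + 476 + 486 + 492 + 489 + 503 + 470 + 488 + 494) / 11 = 5380.0000 / 11 = 489.0909
CL = X̄̄ = 489.0909

489.09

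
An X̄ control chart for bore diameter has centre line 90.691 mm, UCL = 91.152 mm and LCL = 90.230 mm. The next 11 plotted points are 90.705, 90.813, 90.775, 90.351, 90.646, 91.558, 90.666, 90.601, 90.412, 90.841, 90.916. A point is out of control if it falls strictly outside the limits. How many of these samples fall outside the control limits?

Compare each point to [90.230, 91.152]: sample 6 = 91.558 > UCL.

1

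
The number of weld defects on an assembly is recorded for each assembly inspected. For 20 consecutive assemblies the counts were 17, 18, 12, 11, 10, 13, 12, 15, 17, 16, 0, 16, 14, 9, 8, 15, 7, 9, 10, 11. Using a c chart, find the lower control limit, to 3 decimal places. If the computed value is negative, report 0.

1.608

c̄ = (17 + 18 + 12 + 11 + 10 + 13 + 12 + 15 + 17 + 16 + 0 + 16 + 14 + 9 + 8 + 15 + 7 + 9 + 10 + 11) / 20 = 240 / 20 = 12.0000
LCL = c̄ − 3√c̄ = 12.0000 − 3 × 3.4641 = 1.6077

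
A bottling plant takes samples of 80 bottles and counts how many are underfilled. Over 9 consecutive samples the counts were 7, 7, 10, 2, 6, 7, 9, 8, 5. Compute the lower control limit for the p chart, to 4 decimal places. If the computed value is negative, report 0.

0.0000

p̄ = Σdᵢ / (k·n) = 61 / (9 × 80) = 0.08472
LCL = p̄ − 3·√(p̄(1−p̄)/n) = 0.08472 − 3 × 0.03113 = -0.00868 → 0 (negative, so LCL = 0)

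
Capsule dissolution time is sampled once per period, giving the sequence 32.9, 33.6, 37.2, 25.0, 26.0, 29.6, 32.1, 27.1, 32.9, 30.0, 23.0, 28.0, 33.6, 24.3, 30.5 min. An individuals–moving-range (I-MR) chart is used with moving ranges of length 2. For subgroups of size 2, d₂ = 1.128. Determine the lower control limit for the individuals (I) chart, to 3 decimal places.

16.346

X̄ = (32.9 + 33.6 + 37.2 + 25.0 + 26.0 + 29.6 + 32.1 + 27.1 + 32.9 + 30.0 + 23.0 + 28.0 + 33.6 + 24.3 + 30.5) / 15 = 29.7200
Moving ranges: 0.7, 3.6, 12.2, 1.0, 3.6, 2.5, 5.0, 5.8, 2.9, 7.0, 5.0, 5.6, 9.3, 6.2; M̄R̄ = 70.4000 / 14 = 5.0286
LCL = X̄ − 3·M̄R̄/d₂ = 29.7200 − 3 × 5.0286 / 1.128 = 16.3461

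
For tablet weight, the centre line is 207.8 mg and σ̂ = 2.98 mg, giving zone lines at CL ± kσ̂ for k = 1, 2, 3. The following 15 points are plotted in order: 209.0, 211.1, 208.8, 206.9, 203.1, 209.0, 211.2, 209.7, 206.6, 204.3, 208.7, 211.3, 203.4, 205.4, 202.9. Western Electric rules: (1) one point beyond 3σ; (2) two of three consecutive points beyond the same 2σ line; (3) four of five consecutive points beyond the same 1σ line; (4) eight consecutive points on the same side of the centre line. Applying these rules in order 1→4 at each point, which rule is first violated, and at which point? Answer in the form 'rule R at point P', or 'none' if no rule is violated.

Zone of each point (C = within 1σ̂, B = 1σ̂–2σ̂, A = 2σ̂–3σ̂, * = beyond 3σ̂; sign = side of CL): 1:+C, 2:+B, 3:+C, 4:-C, 5:-B, 6:+C, 7:+B, 8:+C, 9:-C, 10:-B, 11:+C, 12:+B, 13:-B, 14:-C, 15:-B
No rule fires across all 15 points.

none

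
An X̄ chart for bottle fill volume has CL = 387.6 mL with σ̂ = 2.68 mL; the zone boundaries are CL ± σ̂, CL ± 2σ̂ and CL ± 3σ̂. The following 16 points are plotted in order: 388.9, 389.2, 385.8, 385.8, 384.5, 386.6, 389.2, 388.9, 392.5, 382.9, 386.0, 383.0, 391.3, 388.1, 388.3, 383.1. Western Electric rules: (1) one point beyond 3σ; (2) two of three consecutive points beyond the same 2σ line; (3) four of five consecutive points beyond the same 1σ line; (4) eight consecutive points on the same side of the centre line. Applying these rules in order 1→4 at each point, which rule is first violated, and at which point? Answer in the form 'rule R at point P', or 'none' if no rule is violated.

Zone of each point (C = within 1σ̂, B = 1σ̂–2σ̂, A = 2σ̂–3σ̂, * = beyond 3σ̂; sign = side of CL): 1:+C, 2:+C, 3:-C, 4:-C, 5:-B, 6:-C, 7:+C, 8:+C, 9:+B, 10:-B, 11:-C, 12:-B, 13:+B, 14:+C, 15:+C, 16:-B
No rule fires across all 16 points.

none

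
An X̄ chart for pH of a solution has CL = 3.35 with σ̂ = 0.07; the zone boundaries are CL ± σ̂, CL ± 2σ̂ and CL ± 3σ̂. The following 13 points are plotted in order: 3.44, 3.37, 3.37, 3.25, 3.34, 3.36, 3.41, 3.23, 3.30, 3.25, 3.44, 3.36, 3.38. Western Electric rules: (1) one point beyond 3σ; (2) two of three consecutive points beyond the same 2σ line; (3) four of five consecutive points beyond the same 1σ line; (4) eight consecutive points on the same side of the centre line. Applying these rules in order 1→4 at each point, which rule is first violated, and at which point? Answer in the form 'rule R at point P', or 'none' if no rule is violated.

none

Zone of each point (C = within 1σ̂, B = 1σ̂–2σ̂, A = 2σ̂–3σ̂, * = beyond 3σ̂; sign = side of CL): 1:+B, 2:+C, 3:+C, 4:-B, 5:-C, 6:+C, 7:+C, 8:-B, 9:-C, 10:-B, 11:+B, 12:+C, 13:+C
No rule fires across all 13 points.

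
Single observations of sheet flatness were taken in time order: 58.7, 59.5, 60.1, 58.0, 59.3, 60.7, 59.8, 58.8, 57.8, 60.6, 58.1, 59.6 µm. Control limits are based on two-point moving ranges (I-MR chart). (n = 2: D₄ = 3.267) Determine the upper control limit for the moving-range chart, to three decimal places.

Moving ranges: 0.8, 0.6, 2.1, 1.3, 1.4, 0.9, 1.0, 1.0, 2.8, 2.5, 1.5; M̄R̄ = 15.9000 / 11 = 1.4455
UCL_MR = D₄·M̄R̄ = 3.267 × 1.4455 = 4.7223

4.722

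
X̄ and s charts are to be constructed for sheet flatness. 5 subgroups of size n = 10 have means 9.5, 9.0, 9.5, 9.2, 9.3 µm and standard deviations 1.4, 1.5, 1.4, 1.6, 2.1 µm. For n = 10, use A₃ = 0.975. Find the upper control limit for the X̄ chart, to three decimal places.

X̄̄ = (9.5 + 9.0 + 9.5 + 9.2 + 9.3) / 5 = 9.3000
s̄ = (1.4 + 1.5 + 1.4 + 1.6 + 2.1) / 5 = 1.6000
UCL = X̄̄ + A₃·s̄ = 9.3000 + 0.975 × 1.6000 = 10.8600

10.860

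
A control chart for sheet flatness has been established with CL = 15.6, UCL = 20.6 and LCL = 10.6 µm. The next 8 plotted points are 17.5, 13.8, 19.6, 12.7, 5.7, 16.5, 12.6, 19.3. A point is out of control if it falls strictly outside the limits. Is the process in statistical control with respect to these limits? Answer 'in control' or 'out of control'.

out of control

Compare each point to [10.6, 20.6]: sample 5 = 5.7 < LCL.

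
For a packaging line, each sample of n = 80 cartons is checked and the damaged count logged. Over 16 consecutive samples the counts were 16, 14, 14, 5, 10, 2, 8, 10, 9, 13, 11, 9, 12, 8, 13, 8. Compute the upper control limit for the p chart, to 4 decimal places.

p̄ = Σdᵢ / (k·n) = 162 / (16 × 80) = 0.12656
UCL = p̄ + 3·√(p̄(1−p̄)/n) = 0.12656 + 3 × √(0.12656×0.87344/80) = 0.12656 + 3 × 0.03717 = 0.23808

0.2381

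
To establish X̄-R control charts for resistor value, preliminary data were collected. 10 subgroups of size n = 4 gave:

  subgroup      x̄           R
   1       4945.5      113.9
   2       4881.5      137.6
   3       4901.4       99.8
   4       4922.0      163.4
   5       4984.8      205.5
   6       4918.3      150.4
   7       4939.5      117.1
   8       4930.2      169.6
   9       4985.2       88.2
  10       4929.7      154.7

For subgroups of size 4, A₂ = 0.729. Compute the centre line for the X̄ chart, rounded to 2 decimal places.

4933.81

X̄̄ = (4945.5 + 4881.5 + 4901.4 + 4922.0 + 4984.8 + 4918.3 + 4939.5 + 4930.2 + 4985.2 + 4929.7) / 10 = 49338.1000 / 10 = 4933.8100
CL = X̄̄ = 4933.8100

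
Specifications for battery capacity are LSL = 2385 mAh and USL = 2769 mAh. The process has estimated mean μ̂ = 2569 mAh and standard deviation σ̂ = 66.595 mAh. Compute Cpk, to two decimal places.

Cpu = (USL − μ̂) / (3σ̂) = (2769 − 2569) / (3 × 66.595) = 1.0011; Cpl = (μ̂ − LSL) / (3σ̂) = (2569 − 2385) / (3 × 66.595) = 0.9210; Cpk = min(Cpu, Cpl) = 0.9210

0.92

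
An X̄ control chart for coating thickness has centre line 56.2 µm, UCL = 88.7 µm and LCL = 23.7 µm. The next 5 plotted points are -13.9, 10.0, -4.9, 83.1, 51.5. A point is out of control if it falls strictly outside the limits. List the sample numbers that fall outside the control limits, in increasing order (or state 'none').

Compare each point to [23.7, 88.7]: sample 1 = -13.9 < LCL; sample 2 = 10.0 < LCL; sample 3 = -4.9 < LCL.

1, 2, 3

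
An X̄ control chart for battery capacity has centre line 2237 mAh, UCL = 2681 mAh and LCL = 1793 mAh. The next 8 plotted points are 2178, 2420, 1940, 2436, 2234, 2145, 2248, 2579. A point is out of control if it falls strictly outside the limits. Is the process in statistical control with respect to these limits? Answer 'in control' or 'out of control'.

in control

All 8 points lie within [1793, 2681].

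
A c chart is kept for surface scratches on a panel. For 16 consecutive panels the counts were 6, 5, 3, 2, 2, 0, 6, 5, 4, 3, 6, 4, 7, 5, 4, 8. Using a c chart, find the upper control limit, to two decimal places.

10.65

c̄ = (6 + 5 + 3 + 2 + 2 + 0 + 6 + 5 + 4 + 3 + 6 + 4 + 7 + 5 + 4 + 8) / 16 = 70 / 16 = 4.3750
UCL = c̄ + 3√c̄ = 4.3750 + 3 × √4.3750 = 4.3750 + 3 × 2.0917 = 10.6500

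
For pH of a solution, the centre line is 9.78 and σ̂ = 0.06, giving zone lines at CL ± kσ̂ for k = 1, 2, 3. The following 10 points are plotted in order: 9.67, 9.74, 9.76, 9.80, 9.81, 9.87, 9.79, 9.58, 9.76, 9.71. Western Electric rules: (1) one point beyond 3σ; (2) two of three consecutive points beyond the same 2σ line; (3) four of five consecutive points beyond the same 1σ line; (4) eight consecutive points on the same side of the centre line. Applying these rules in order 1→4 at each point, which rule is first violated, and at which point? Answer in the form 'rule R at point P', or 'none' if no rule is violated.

Zone of each point (C = within 1σ̂, B = 1σ̂–2σ̂, A = 2σ̂–3σ̂, * = beyond 3σ̂; sign = side of CL): 1:-B, 2:-C, 3:-C, 4:+C, 5:+C, 6:+B, 7:+C, 8:-*, 9:-C, 10:-B
Rule 1 (one point beyond the 3σ limits) is satisfied at point 8.

rule 1 at point 8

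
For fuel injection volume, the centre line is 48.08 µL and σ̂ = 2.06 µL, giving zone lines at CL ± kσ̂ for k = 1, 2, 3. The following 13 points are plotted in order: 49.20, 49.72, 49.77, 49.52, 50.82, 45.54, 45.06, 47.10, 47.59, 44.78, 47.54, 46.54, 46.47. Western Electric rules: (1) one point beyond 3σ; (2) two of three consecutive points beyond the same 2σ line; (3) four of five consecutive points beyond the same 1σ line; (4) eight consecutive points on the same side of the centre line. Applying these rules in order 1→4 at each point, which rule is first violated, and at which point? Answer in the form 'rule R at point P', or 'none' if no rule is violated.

Zone of each point (C = within 1σ̂, B = 1σ̂–2σ̂, A = 2σ̂–3σ̂, * = beyond 3σ̂; sign = side of CL): 1:+C, 2:+C, 3:+C, 4:+C, 5:+B, 6:-B, 7:-B, 8:-C, 9:-C, 10:-B, 11:-C, 12:-C, 13:-C
Rule 4 (eight consecutive points on the same side of the centre line) is satisfied at point 13.

rule 4 at point 13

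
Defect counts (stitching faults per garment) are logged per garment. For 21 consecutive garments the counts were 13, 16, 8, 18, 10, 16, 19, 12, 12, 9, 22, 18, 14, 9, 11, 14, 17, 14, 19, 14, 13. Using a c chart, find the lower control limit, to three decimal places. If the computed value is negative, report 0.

2.889

c̄ = (13 + 16 + 8 + 18 + 10 + 16 + 19 + 12 + 12 + 9 + 22 + 18 + 14 + 9 + 11 + 14 + 17 + 14 + 19 + 14 + 13) / 21 = 298 / 21 = 14.1905
LCL = c̄ − 3√c̄ = 14.1905 − 3 × 3.7670 = 2.8894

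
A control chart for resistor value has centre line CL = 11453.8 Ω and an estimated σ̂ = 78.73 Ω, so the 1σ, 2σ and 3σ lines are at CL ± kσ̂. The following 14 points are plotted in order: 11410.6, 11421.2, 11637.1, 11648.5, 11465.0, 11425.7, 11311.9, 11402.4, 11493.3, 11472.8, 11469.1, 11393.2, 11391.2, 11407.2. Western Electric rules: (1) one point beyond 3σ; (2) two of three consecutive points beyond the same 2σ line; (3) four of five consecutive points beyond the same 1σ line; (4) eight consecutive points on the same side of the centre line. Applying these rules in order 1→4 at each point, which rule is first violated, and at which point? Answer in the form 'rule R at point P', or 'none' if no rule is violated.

rule 2 at point 4

Zone of each point (C = within 1σ̂, B = 1σ̂–2σ̂, A = 2σ̂–3σ̂, * = beyond 3σ̂; sign = side of CL): 1:-C, 2:-C, 3:+A, 4:+A, 5:+C, 6:-C, 7:-B, 8:-C, 9:+C, 10:+C, 11:+C, 12:-C, 13:-C, 14:-C
Rule 2 (two of three consecutive points beyond the same 2σ limit) is satisfied at point 4.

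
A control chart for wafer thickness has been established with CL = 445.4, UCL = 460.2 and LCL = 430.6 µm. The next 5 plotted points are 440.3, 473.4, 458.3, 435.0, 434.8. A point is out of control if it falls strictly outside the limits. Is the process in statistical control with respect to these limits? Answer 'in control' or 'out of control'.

Compare each point to [430.6, 460.2]: sample 2 = 473.4 > UCL.

out of control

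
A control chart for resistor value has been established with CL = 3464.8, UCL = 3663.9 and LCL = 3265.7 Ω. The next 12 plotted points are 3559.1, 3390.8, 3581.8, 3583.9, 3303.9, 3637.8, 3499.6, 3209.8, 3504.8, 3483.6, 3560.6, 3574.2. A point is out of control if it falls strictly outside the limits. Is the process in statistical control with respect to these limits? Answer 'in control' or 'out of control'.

out of control

Compare each point to [3265.7, 3663.9]: sample 8 = 3209.8 < LCL.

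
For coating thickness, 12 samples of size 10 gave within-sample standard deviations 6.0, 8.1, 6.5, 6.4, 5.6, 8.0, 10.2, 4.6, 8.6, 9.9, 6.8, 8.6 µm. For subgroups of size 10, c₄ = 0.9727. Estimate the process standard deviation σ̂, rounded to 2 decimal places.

s̄ = (6.0 + 8.1 + 6.5 + 6.4 + 5.6 + 8.0 + 10.2 + 4.6 + 8.6 + 9.9 + 6.8 + 8.6) / 12 = 7.4417
σ̂ = s̄ / c₄ = 7.4417 / 0.9727 = 7.6505

7.65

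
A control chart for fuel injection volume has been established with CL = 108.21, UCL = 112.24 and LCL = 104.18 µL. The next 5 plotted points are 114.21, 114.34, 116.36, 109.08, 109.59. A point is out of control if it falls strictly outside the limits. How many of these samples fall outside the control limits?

3

Compare each point to [104.18, 112.24]: sample 1 = 114.21 > UCL; sample 2 = 114.34 > UCL; sample 3 = 116.36 > UCL.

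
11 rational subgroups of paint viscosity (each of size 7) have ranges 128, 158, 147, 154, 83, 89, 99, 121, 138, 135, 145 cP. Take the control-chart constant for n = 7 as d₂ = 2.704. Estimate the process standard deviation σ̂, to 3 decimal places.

R̄ = (128 + 158 + 147 + 154 + 83 + 89 + 99 + 121 + 138 + 135 + 145) / 11 = 127.0000
σ̂ = R̄ / d₂ = 127.0000 / 2.704 = 46.9675

46.967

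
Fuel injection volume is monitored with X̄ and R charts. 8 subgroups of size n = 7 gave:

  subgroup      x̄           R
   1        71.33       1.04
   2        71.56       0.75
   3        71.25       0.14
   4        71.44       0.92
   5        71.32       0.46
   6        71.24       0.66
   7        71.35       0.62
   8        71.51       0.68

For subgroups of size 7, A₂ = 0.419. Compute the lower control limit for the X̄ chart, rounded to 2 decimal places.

71.10

X̄̄ = (71.33 + 71.56 + 71.25 + 71.44 + 71.32 + 71.24 + 71.35 + 71.51) / 8 = 571.0000 / 8 = 71.3750
R̄ = (1.04 + 0.75 + 0.14 + 0.92 + 0.46 + 0.66 + 0.62 + 0.68) / 8 = 5.2700 / 8 = 0.6588
LCL = X̄̄ − A₂·R̄ = 71.3750 − 0.419 × 0.6588 = 71.0990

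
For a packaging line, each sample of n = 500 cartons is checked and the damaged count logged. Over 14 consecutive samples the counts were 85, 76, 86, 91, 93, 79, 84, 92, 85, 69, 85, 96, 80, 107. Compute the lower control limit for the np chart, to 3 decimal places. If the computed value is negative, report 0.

p̄ = Σdᵢ / (k·n) = 1208 / (14 × 500) = 0.17257
LCL = np̄ − 3·√(np̄(1−p̄)) = 86.2857 − 3 × 8.4496 = 60.9370

60.937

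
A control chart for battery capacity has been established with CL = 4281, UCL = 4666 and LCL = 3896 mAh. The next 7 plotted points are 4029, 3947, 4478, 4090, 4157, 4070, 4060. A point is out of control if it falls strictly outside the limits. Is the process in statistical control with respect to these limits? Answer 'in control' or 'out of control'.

in control

All 7 points lie within [3896, 4666].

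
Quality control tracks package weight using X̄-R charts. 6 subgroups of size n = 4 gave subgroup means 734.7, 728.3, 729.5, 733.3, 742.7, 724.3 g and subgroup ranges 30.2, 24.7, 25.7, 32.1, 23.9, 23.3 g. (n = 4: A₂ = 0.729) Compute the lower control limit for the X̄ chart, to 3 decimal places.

712.705

X̄̄ = (734.7 + 728.3 + 729.5 + 733.3 + 742.7 + 724.3) / 6 = 4392.8000 / 6 = 732.1333
R̄ = (30.2 + 24.7 + 25.7 + 32.1 + 23.9 + 23.3) / 6 = 159.9000 / 6 = 26.6500
LCL = X̄̄ − A₂·R̄ = 732.1333 − 0.729 × 26.6500 = 712.7055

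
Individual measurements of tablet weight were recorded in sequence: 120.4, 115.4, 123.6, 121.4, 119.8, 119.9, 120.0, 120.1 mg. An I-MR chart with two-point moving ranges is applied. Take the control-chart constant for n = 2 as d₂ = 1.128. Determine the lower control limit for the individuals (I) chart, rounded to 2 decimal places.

X̄ = (120.4 + 115.4 + 123.6 + 121.4 + 119.8 + 119.9 + 120.0 + 120.1) / 8 = 120.0750
Moving ranges: 5.0, 8.2, 2.2, 1.6, 0.1, 0.1, 0.1; M̄R̄ = 17.3000 / 7 = 2.4714
LCL = X̄ − 3·M̄R̄/d₂ = 120.0750 − 3 × 2.4714 / 1.128 = 113.5021

113.50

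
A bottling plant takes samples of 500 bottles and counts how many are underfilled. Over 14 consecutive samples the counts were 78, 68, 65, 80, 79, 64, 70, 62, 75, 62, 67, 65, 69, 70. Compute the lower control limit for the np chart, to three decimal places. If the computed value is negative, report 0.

p̄ = Σdᵢ / (k·n) = 974 / (14 × 500) = 0.13914
LCL = np̄ − 3·√(np̄(1−p̄)) = 69.5714 − 3 × 7.7389 = 46.3546

46.355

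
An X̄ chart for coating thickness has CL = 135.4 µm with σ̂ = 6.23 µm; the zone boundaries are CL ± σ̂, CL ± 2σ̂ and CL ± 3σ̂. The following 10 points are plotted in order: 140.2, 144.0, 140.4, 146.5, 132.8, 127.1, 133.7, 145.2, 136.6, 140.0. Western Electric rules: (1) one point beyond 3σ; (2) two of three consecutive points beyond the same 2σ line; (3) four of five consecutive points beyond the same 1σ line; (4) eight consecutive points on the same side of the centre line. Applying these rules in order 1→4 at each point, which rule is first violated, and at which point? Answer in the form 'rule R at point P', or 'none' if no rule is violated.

none

Zone of each point (C = within 1σ̂, B = 1σ̂–2σ̂, A = 2σ̂–3σ̂, * = beyond 3σ̂; sign = side of CL): 1:+C, 2:+B, 3:+C, 4:+B, 5:-C, 6:-B, 7:-C, 8:+B, 9:+C, 10:+C
No rule fires across all 10 points.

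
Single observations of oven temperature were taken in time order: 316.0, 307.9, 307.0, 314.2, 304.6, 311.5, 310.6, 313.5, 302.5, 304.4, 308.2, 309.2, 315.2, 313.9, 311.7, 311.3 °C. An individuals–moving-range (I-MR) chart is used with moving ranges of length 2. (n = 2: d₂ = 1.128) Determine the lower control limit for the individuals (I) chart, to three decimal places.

298.741

X̄ = (316.0 + 307.9 + 307.0 + 314.2 + 304.6 + 311.5 + 310.6 + 313.5 + 302.5 + 304.4 + 308.2 + 309.2 + 315.2 + 313.9 + 311.7 + 311.3) / 16 = 310.1062
Moving ranges: 8.1, 0.9, 7.2, 9.6, 6.9, 0.9, 2.9, 11.0, 1.9, 3.8, 1.0, 6.0, 1.3, 2.2, 0.4; M̄R̄ = 64.1000 / 15 = 4.2733
LCL = X̄ − 3·M̄R̄/d₂ = 310.1062 − 3 × 4.2733 / 1.128 = 298.7410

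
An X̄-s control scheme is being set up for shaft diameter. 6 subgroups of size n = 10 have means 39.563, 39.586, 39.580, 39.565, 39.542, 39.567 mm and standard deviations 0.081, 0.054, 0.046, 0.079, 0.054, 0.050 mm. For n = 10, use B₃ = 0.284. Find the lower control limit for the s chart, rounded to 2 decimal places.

s̄ = (0.081 + 0.054 + 0.046 + 0.079 + 0.054 + 0.050) / 6 = 0.0607
LCL_s = B₃·s̄ = 0.284 × 0.0607 = 0.0172

0.02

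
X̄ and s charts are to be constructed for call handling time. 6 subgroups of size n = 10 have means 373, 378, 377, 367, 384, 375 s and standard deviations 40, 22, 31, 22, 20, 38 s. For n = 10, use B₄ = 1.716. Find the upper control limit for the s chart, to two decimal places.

49.48

s̄ = (40 + 22 + 31 + 22 + 20 + 38) / 6 = 28.8333
UCL_s = B₄·s̄ = 1.716 × 28.8333 = 49.4780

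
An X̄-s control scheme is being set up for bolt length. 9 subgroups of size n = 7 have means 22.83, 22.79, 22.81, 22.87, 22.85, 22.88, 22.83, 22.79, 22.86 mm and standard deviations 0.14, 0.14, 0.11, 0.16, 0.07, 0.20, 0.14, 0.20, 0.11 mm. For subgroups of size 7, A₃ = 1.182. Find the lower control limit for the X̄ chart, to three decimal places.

22.668

X̄̄ = (22.83 + 22.79 + 22.81 + 22.87 + 22.85 + 22.88 + 22.83 + 22.79 + 22.86) / 9 = 22.8344
s̄ = (0.14 + 0.14 + 0.11 + 0.16 + 0.07 + 0.20 + 0.14 + 0.20 + 0.11) / 9 = 0.1411
LCL = X̄̄ − A₃·s̄ = 22.8344 − 1.182 × 0.1411 = 22.6677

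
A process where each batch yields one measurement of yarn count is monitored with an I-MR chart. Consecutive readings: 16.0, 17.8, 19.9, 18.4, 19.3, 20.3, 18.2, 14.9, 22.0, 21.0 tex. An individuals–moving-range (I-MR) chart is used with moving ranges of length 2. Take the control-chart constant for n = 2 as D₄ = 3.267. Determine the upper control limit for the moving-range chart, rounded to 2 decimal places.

Moving ranges: 1.8, 2.1, 1.5, 0.9, 1.0, 2.1, 3.3, 7.1, 1.0; M̄R̄ = 20.8000 / 9 = 2.3111
UCL_MR = D₄·M̄R̄ = 3.267 × 2.3111 = 7.5504

7.55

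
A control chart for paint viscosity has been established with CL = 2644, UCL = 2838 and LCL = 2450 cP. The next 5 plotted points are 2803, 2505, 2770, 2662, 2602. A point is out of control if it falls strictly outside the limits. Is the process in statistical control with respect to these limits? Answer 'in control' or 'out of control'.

in control

All 5 points lie within [2450, 2838].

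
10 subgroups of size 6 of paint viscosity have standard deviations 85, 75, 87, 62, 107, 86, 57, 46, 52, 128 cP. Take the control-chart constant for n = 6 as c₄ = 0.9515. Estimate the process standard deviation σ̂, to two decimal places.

82.50

s̄ = (85 + 75 + 87 + 62 + 107 + 86 + 57 + 46 + 52 + 128) / 10 = 78.5000
σ̂ = s̄ / c₄ = 78.5000 / 0.9515 = 82.5013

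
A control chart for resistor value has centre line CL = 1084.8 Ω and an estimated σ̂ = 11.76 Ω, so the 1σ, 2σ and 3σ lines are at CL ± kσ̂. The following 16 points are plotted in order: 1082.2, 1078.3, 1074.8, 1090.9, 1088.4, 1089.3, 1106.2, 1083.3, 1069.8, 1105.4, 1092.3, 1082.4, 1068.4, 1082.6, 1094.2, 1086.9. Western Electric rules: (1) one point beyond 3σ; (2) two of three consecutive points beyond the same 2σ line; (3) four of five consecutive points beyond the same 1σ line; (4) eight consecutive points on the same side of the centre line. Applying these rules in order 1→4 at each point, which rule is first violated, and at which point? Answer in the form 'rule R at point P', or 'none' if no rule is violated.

none

Zone of each point (C = within 1σ̂, B = 1σ̂–2σ̂, A = 2σ̂–3σ̂, * = beyond 3σ̂; sign = side of CL): 1:-C, 2:-C, 3:-C, 4:+C, 5:+C, 6:+C, 7:+B, 8:-C, 9:-B, 10:+B, 11:+C, 12:-C, 13:-B, 14:-C, 15:+C, 16:+C
No rule fires across all 16 points.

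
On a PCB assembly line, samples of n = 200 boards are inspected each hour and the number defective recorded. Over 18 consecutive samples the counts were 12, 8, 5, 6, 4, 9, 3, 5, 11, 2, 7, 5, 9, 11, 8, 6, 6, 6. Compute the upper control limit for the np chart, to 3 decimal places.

14.540

p̄ = Σdᵢ / (k·n) = 123 / (18 × 200) = 0.03417
UCL = np̄ + 3·√(np̄(1−p̄)) = 6.8333 + 3 × √(6.8333×0.96583) = 6.8333 + 3 × 2.5690 = 14.5404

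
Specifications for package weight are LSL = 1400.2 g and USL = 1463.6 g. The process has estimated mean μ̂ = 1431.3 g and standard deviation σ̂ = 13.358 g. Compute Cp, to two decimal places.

0.79

Cp = (USL − LSL) / (6σ̂) = (1463.6 − 1400.2) / (6 × 13.358) = 63.4000 / 80.1480 = 0.7910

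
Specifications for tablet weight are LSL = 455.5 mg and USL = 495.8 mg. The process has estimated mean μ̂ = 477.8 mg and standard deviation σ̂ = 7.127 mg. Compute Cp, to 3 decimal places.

Cp = (USL − LSL) / (6σ̂) = (495.8 − 455.5) / (6 × 7.127) = 40.3000 / 42.7620 = 0.9424

0.942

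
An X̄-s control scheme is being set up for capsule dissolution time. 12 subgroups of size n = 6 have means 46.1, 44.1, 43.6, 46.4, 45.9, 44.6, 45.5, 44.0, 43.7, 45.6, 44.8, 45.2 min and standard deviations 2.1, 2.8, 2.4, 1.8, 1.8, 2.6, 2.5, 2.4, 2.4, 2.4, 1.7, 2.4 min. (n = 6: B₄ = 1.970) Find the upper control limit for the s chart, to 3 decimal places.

4.482

s̄ = (2.1 + 2.8 + 2.4 + 1.8 + 1.8 + 2.6 + 2.5 + 2.4 + 2.4 + 2.4 + 1.7 + 2.4) / 12 = 2.2750
UCL_s = B₄·s̄ = 1.970 × 2.2750 = 4.4817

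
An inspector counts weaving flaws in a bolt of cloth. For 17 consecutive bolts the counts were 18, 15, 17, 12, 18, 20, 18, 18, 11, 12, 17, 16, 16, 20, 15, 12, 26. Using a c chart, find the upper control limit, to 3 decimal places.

28.726

c̄ = (18 + 15 + 17 + 12 + 18 + 20 + 18 + 18 + 11 + 12 + 17 + 16 + 16 + 20 + 15 + 12 + 26) / 17 = 281 / 17 = 16.5294
UCL = c̄ + 3√c̄ = 16.5294 + 3 × √16.5294 = 16.5294 + 3 × 4.0656 = 28.7263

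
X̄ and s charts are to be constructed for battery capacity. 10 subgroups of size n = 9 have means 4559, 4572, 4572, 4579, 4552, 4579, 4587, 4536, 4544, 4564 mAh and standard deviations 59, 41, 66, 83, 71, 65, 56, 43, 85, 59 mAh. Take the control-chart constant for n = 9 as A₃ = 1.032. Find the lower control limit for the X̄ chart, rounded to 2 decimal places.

4499.59

X̄̄ = (4559 + 4572 + 4572 + 4579 + 4552 + 4579 + 4587 + 4536 + 4544 + 4564) / 10 = 4564.4000
s̄ = (59 + 41 + 66 + 83 + 71 + 65 + 56 + 43 + 85 + 59) / 10 = 62.8000
LCL = X̄̄ − A₃·s̄ = 4564.4000 − 1.032 × 62.8000 = 4499.5904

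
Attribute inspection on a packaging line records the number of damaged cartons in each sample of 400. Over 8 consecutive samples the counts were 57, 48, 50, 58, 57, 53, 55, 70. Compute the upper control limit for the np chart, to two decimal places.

76.82

p̄ = Σdᵢ / (k·n) = 448 / (8 × 400) = 0.14000
UCL = np̄ + 3·√(np̄(1−p̄)) = 56.0000 + 3 × √(56.0000×0.86000) = 56.0000 + 3 × 6.9397 = 76.8192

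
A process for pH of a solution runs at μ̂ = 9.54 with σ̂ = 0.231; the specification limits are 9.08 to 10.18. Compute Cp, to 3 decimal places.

0.794

Cp = (USL − LSL) / (6σ̂) = (10.18 − 9.08) / (6 × 0.231) = 1.1000 / 1.3860 = 0.7937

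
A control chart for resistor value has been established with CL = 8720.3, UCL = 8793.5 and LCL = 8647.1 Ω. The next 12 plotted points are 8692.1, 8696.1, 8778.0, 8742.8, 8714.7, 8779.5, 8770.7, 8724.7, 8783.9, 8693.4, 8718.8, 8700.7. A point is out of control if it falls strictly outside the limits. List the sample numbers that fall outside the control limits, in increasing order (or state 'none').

none

All 12 points lie within [8647.1, 8793.5].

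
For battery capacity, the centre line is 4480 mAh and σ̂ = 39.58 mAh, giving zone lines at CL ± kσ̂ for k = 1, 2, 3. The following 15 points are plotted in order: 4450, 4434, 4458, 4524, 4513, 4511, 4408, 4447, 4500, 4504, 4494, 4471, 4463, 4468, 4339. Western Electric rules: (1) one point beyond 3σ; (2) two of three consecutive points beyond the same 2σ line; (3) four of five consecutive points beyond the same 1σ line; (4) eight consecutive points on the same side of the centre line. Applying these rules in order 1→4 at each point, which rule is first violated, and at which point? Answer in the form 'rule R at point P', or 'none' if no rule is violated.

Zone of each point (C = within 1σ̂, B = 1σ̂–2σ̂, A = 2σ̂–3σ̂, * = beyond 3σ̂; sign = side of CL): 1:-C, 2:-B, 3:-C, 4:+B, 5:+C, 6:+C, 7:-B, 8:-C, 9:+C, 10:+C, 11:+C, 12:-C, 13:-C, 14:-C, 15:-*
Rule 1 (one point beyond the 3σ limits) is satisfied at point 15.

rule 1 at point 15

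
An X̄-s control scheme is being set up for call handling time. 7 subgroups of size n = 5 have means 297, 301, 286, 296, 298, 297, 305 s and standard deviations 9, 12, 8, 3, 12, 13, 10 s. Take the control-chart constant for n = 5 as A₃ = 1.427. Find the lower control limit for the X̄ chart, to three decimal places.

283.484

X̄̄ = (297 + 301 + 286 + 296 + 298 + 297 + 305) / 7 = 297.1429
s̄ = (9 + 12 + 8 + 3 + 12 + 13 + 10) / 7 = 9.5714
LCL = X̄̄ − A₃·s̄ = 297.1429 − 1.427 × 9.5714 = 283.4844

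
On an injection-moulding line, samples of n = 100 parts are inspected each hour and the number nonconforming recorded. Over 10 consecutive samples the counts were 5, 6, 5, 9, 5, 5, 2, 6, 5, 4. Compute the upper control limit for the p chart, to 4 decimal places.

0.1186

p̄ = Σdᵢ / (k·n) = 52 / (10 × 100) = 0.05200
UCL = p̄ + 3·√(p̄(1−p̄)/n) = 0.05200 + 3 × √(0.05200×0.94800/100) = 0.05200 + 3 × 0.02220 = 0.11861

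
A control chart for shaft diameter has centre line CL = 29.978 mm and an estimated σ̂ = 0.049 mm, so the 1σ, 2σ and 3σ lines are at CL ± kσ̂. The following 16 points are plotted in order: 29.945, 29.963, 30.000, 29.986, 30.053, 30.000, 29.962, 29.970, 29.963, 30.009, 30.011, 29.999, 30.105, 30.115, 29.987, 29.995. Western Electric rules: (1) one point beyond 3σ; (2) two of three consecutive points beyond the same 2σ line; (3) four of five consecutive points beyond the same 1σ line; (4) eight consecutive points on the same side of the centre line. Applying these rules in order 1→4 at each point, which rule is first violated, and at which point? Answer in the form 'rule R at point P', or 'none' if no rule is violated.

Zone of each point (C = within 1σ̂, B = 1σ̂–2σ̂, A = 2σ̂–3σ̂, * = beyond 3σ̂; sign = side of CL): 1:-C, 2:-C, 3:+C, 4:+C, 5:+B, 6:+C, 7:-C, 8:-C, 9:-C, 10:+C, 11:+C, 12:+C, 13:+A, 14:+A, 15:+C, 16:+C
Rule 2 (two of three consecutive points beyond the same 2σ limit) is satisfied at point 14.

rule 2 at point 14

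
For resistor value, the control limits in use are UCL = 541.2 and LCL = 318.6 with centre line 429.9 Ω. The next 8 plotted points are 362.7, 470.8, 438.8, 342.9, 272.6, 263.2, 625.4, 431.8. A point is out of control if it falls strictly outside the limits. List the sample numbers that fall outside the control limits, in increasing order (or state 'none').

5, 6, 7

Compare each point to [318.6, 541.2]: sample 5 = 272.6 < LCL; sample 6 = 263.2 < LCL; sample 7 = 625.4 > UCL.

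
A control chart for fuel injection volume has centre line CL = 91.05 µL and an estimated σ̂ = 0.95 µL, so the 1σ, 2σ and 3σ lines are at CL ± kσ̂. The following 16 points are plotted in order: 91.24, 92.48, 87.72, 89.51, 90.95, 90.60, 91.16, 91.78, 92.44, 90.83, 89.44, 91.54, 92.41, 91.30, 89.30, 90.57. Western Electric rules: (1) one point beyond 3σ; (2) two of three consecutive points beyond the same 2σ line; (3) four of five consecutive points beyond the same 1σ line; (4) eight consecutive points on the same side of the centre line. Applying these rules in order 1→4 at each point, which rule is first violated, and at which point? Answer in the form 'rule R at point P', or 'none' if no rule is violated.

Zone of each point (C = within 1σ̂, B = 1σ̂–2σ̂, A = 2σ̂–3σ̂, * = beyond 3σ̂; sign = side of CL): 1:+C, 2:+B, 3:-*, 4:-B, 5:-C, 6:-C, 7:+C, 8:+C, 9:+B, 10:-C, 11:-B, 12:+C, 13:+B, 14:+C, 15:-B, 16:-C
Rule 1 (one point beyond the 3σ limits) is satisfied at point 3.

rule 1 at point 3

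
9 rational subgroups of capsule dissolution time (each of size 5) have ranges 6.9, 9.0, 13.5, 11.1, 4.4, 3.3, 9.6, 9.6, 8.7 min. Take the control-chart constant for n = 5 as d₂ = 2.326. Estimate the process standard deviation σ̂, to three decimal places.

R̄ = (6.9 + 9.0 + 13.5 + 11.1 + 4.4 + 3.3 + 9.6 + 9.6 + 8.7) / 9 = 8.4556
σ̂ = R̄ / d₂ = 8.4556 / 2.326 = 3.6352

3.635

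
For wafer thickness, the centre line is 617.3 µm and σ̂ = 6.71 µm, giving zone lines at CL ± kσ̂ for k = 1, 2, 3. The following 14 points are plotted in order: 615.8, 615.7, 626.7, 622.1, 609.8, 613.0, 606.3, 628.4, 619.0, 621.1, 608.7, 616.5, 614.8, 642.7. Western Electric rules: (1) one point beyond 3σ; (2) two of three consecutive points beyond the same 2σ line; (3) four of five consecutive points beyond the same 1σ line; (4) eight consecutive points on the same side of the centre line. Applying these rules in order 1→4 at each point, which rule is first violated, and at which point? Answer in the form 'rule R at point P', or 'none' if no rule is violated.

Zone of each point (C = within 1σ̂, B = 1σ̂–2σ̂, A = 2σ̂–3σ̂, * = beyond 3σ̂; sign = side of CL): 1:-C, 2:-C, 3:+B, 4:+C, 5:-B, 6:-C, 7:-B, 8:+B, 9:+C, 10:+C, 11:-B, 12:-C, 13:-C, 14:+*
Rule 1 (one point beyond the 3σ limits) is satisfied at point 14.

rule 1 at point 14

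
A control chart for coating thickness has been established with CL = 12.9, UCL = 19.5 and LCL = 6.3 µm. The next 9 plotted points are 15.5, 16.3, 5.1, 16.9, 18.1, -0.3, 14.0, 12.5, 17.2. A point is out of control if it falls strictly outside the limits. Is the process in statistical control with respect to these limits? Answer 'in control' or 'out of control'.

Compare each point to [6.3, 19.5]: sample 3 = 5.1 < LCL; sample 6 = -0.3 < LCL.

out of control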